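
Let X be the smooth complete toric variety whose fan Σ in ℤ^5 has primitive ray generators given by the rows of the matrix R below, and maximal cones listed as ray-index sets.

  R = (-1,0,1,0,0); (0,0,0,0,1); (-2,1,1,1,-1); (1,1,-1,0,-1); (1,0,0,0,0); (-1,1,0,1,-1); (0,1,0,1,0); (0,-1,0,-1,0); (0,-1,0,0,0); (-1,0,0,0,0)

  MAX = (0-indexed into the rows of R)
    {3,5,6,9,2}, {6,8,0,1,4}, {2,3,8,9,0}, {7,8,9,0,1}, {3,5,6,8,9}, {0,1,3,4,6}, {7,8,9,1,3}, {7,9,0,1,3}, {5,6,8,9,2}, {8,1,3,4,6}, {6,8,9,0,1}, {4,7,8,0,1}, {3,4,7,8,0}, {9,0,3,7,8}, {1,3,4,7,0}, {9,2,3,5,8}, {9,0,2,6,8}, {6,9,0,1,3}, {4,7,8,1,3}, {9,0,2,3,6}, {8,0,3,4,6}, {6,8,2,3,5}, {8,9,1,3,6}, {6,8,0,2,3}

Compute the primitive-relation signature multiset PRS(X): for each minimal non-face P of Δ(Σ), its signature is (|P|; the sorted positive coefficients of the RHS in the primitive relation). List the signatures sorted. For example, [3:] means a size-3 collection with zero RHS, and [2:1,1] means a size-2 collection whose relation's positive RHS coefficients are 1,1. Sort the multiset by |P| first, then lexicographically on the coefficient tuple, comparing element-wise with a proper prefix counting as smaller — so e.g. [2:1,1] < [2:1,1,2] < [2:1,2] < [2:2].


Δ(Σ) — 10 vertices, 12 min non-faces:

  P = {4,9}:  v_{4} + v_{9} = 0  so sig = [2:]
  P = {6,7}:  v_{6} + v_{7} = 0  so sig = [2:]
  P = {0,5}:  v_{0} + v_{5} = v_{2}  so sig = [2:1]
  P = {1,5}:  v_{1} + v_{5} = v_{6} + v_{9}  so sig = [2:1,1]
  P = {1,2}:  v_{1} + v_{2} = v_{0} + v_{6} + v_{9}  so sig = [2:1,1,1]
  P = {4,5}:  v_{4} + v_{5} = v_{0} + v_{3} + v_{6} + v_{8}  so sig = [2:1,1,1,1]
  P = {5,7}:  v_{5} + v_{7} = v_{0} + v_{3} + v_{8} + v_{9}  so sig = [2:1,1,1,1]
  P = {2,4}:  v_{2} + v_{4} = 2·v_{0} + v_{3} + v_{6} + v_{8}  so sig = [2:1,1,1,2]
  P = {2,7}:  v_{2} + v_{7} = 2·v_{0} + v_{3} + v_{8} + v_{9}  so sig = [2:1,1,1,2]
  P = {0,1,3,8}:  v_{0} + v_{1} + v_{3} + v_{8} = 0  so sig = [4:]
  P = {0,3,6,8,9}:  v_{0} + v_{3} + v_{6} + v_{8} + v_{9} = v_{5}  so sig = [5:1]
  P = {2,3,6,8,9}:  v_{2} + v_{3} + v_{6} + v_{8} + v_{9} = 2·v_{5}  so sig = [5:2]

Hence PRS(X_Σ) =
{ [2:] ×2,  [2:1],  [2:1,1],  [2:1,1,1],  [2:1,1,1,1] ×2,  [2:1,1,1,2] ×2,  [4:],  [5:1],  [5:2] }


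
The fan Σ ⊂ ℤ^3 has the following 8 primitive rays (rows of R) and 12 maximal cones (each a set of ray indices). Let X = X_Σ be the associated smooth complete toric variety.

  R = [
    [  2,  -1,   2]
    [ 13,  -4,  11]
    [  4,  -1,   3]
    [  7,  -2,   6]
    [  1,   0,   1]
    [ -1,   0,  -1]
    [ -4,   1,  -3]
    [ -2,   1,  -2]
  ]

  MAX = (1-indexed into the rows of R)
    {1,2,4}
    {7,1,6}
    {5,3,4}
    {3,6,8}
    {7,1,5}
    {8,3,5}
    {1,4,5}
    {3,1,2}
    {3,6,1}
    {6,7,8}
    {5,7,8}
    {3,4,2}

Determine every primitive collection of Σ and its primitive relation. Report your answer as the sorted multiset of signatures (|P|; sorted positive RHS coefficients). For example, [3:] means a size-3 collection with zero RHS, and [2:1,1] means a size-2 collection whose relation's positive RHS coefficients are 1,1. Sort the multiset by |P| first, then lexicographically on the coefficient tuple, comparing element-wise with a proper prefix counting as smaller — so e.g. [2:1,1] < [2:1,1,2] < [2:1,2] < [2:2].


Σ has 12 primitive collections:

  {1,8}:  v_{1} + v_{8} = 0  so sig = [2:]
  {3,7}:  v_{3} + v_{7} = 0  so sig = [2:]
  {5,6}:  v_{5} + v_{6} = 0  so sig = [2:]
  {2,7}:  v_{2} + v_{7} = v_{1} + v_{4}  so sig = [2:1,1]
  {2,8}:  v_{2} + v_{8} = v_{3} + v_{4}  so sig = [2:1,1]
  {4,6}:  v_{4} + v_{6} = v_{1} + v_{3}  so sig = [2:1,1]
  {4,7}:  v_{4} + v_{7} = v_{1} + v_{5}  so sig = [2:1,1]
  {4,8}:  v_{4} + v_{8} = v_{3} + v_{5}  so sig = [2:1,1]
  {2,5}:  v_{2} + v_{5} = 2·v_{4}  so sig = [2:2]
  {2,6}:  v_{2} + v_{6} = 2·v_{1} + 2·v_{3}  so sig = [2:2,2]
  {1,3,4}:  v_{1} + v_{3} + v_{4} = v_{2}  so sig = [3:1]
  {1,3,5}:  v_{1} + v_{3} + v_{5} = v_{4}  so sig = [3:1]

Sorted signature multiset PRS(X):
{ [2:] ×3,  [2:1,1] ×5,  [2:2],  [2:2,2],  [3:1] ×2 }


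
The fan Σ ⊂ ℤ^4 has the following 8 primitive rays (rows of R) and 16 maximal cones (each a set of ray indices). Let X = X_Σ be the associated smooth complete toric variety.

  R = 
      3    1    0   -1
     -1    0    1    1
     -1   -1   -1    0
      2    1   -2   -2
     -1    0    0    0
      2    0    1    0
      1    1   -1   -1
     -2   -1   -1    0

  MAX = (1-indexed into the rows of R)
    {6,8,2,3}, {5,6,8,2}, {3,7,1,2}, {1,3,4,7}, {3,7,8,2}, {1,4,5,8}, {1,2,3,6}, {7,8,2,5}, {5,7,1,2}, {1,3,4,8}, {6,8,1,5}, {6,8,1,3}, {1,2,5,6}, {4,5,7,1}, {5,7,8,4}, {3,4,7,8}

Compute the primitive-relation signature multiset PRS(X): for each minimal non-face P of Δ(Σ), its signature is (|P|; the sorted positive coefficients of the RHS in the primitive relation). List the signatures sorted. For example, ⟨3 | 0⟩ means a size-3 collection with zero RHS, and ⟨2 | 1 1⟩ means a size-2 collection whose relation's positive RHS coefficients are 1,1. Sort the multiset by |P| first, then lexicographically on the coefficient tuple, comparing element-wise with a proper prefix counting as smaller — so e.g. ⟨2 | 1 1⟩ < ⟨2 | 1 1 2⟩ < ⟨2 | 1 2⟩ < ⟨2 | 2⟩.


Σ has 6 primitive collections:

  • {2,4}:  v_{2} + v_{4} = v_{7}  →  sig = ⟨2 | 1⟩
  • {3,5}:  v_{3} + v_{5} = v_{8}  →  sig = ⟨2 | 1⟩
  • {6,7}:  v_{6} + v_{7} = v_{1}  →  sig = ⟨2 | 1⟩
  • {4,6}:  v_{4} + v_{6} = 2·v_{1} + v_{8}  →  sig = ⟨2 | 1 2⟩
  • {1,2,8}:  v_{1} + v_{2} + v_{8} = 0  →  sig = ⟨3 | 0⟩
  • {1,7,8}:  v_{1} + v_{7} + v_{8} = v_{4}  →  sig = ⟨3 | 1⟩

Sorted signature multiset PRS(X):
    |P|=2: 4 collections, coeffs (1), (1), (1), (1,2)
    |P|=3: 2 collections, coeffs (), (1)


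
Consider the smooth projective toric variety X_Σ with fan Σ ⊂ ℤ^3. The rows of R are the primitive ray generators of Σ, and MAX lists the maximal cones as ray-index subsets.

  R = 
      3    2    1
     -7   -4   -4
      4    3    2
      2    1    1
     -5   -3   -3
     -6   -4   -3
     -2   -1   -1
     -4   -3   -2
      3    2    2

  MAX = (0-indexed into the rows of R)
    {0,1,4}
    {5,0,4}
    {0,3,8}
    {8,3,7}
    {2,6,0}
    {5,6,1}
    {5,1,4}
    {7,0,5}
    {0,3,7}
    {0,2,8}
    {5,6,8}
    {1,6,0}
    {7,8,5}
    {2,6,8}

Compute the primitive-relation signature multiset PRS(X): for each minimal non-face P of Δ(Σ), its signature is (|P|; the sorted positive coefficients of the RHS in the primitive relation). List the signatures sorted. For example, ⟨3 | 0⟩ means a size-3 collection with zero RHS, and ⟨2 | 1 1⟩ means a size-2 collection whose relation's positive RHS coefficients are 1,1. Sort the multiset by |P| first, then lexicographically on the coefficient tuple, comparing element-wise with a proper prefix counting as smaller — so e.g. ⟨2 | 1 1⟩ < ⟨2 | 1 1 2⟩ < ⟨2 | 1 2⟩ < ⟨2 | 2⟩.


Σ has 20 primitive collections:

  • {2,7}:  v_{2} + v_{7} = 0  ⟹  sig = ⟨2 | 0⟩
  • {3,6}:  v_{3} + v_{6} = 0  ⟹  sig = ⟨2 | 0⟩
  • {1,3}:  v_{1} + v_{3} = v_{4}  ⟹  sig = ⟨2 | 1⟩
  • {2,5}:  v_{2} + v_{5} = v_{6}  ⟹  sig = ⟨2 | 1⟩
  • {3,5}:  v_{3} + v_{5} = v_{7}  ⟹  sig = ⟨2 | 1⟩
  • {4,6}:  v_{4} + v_{6} = v_{1}  ⟹  sig = ⟨2 | 1⟩
  • {4,8}:  v_{4} + v_{8} = v_{6}  ⟹  sig = ⟨2 | 1⟩
  • {6,7}:  v_{6} + v_{7} = v_{5}  ⟹  sig = ⟨2 | 1⟩
  • {1,7}:  v_{1} + v_{7} = v_{4} + v_{5}  ⟹  sig = ⟨2 | 1 1⟩
  • {2,3}:  v_{2} + v_{3} = v_{0} + v_{8}  ⟹  sig = ⟨2 | 1 1⟩
  • {3,4}:  v_{3} + v_{4} = v_{0} + v_{5}  ⟹  sig = ⟨2 | 1 1⟩
  • {2,4}:  v_{2} + v_{4} = v_{0} + 2·v_{6}  ⟹  sig = ⟨2 | 1 2⟩
  • {4,7}:  v_{4} + v_{7} = v_{0} + 2·v_{5}  ⟹  sig = ⟨2 | 1 2⟩
  • {1,2}:  v_{1} + v_{2} = v_{0} + 3·v_{6}  ⟹  sig = ⟨2 | 1 3⟩
  • {1,8}:  v_{1} + v_{8} = 2·v_{6}  ⟹  sig = ⟨2 | 2⟩
  • {0,5,8}:  v_{0} + v_{5} + v_{8} = 0  ⟹  sig = ⟨3 | 0⟩
  • {0,5,6}:  v_{0} + v_{5} + v_{6} = v_{4}  ⟹  sig = ⟨3 | 1⟩
  • {0,6,8}:  v_{0} + v_{6} + v_{8} = v_{2}  ⟹  sig = ⟨3 | 1⟩
  • {0,7,8}:  v_{0} + v_{7} + v_{8} = v_{3}  ⟹  sig = ⟨3 | 1⟩
  • {0,1,5}:  v_{0} + v_{1} + v_{5} = 2·v_{4}  ⟹  sig = ⟨3 | 2⟩

Signatures (|P|; sorted positive RHS coefficients), sorted:
[⟨2 | 0⟩, ⟨2 | 0⟩, ⟨2 | 1⟩, ⟨2 | 1⟩, ⟨2 | 1⟩, ⟨2 | 1⟩, ⟨2 | 1⟩, ⟨2 | 1⟩, ⟨2 | 1 1⟩, ⟨2 | 1 1⟩, ⟨2 | 1 1⟩, ⟨2 | 1 2⟩, ⟨2 | 1 2⟩, ⟨2 | 1 3⟩, ⟨2 | 2⟩, ⟨3 | 0⟩, ⟨3 | 1⟩, ⟨3 | 1⟩, ⟨3 | 1⟩, ⟨3 | 2⟩]


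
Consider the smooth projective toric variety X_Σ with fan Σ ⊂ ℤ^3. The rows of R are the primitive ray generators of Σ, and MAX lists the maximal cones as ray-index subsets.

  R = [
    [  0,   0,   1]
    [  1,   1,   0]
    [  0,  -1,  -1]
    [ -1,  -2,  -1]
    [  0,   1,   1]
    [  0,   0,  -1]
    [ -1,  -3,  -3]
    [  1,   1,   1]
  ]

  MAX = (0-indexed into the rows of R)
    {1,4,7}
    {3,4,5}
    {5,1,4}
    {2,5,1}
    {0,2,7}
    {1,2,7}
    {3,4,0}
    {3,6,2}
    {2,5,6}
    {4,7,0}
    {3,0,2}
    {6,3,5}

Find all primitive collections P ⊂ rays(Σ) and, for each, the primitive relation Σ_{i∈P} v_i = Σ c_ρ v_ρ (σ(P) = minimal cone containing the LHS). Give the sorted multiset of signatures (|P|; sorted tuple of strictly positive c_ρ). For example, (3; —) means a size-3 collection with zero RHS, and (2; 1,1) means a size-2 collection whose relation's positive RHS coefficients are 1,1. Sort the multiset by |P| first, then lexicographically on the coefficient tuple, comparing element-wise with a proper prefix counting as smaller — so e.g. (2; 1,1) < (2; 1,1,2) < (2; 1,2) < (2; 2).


Σ has 11 primitive collections:

  {0,5}:  v_{0} + v_{5} = 0  so sig = (2; —)
  {2,4}:  v_{2} + v_{4} = 0  so sig = (2; —)
  {0,1}:  v_{0} + v_{1} = v_{7}  so sig = (2; 1)
  {1,3}:  v_{1} + v_{3} = v_{2}  so sig = (2; 1)
  {5,7}:  v_{5} + v_{7} = v_{1}  so sig = (2; 1)
  {0,6}:  v_{0} + v_{6} = v_{2} + v_{3}  so sig = (2; 1,1)
  {3,7}:  v_{3} + v_{7} = v_{0} + v_{2}  so sig = (2; 1,1)
  {4,6}:  v_{4} + v_{6} = v_{3} + v_{5}  so sig = (2; 1,1)
  {1,6}:  v_{1} + v_{6} = 2·v_{2} + v_{5}  so sig = (2; 1,2)
  {6,7}:  v_{6} + v_{7} = 2·v_{2}  so sig = (2; 2)
  {2,3,5}:  v_{2} + v_{3} + v_{5} = v_{6}  so sig = (3; 1)

Signatures (|P|; sorted positive RHS coefficients), sorted:
[(2; —), (2; —), (2; 1), (2; 1), (2; 1), (2; 1,1), (2; 1,1), (2; 1,1), (2; 1,2), (2; 2), (3; 1)]


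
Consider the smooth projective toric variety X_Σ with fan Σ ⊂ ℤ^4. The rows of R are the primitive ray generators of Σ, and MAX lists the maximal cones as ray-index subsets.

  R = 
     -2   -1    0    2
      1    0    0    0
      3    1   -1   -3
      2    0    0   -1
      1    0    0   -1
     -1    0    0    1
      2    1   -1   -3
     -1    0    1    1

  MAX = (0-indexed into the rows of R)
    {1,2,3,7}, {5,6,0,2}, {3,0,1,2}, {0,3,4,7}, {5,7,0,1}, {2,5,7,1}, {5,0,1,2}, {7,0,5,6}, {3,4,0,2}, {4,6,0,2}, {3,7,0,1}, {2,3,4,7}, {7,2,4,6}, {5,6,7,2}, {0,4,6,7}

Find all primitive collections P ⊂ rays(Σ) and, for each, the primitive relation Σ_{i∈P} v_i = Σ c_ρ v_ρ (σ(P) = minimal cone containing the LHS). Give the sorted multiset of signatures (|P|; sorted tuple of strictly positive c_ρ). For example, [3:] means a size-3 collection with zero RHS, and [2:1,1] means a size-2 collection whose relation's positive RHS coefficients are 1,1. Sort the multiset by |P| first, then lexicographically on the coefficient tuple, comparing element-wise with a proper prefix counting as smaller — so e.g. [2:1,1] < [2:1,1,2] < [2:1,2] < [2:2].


Minimal non-faces — 6 found among 8 rays, 15 max cones:

  P = {4,5}:  v_{4} + v_{5} = 0 — sig = [2:]
  P = {1,4}:  v_{1} + v_{4} = v_{3} — sig = [2:1]
  P = {1,6}:  v_{1} + v_{6} = v_{2} — sig = [2:1]
  P = {3,5}:  v_{3} + v_{5} = v_{1} — sig = [2:1]
  P = {3,6}:  v_{3} + v_{6} = v_{2} + v_{4} — sig = [2:1,1]
  P = {0,2,7}:  v_{0} + v_{2} + v_{7} = 0 — sig = [3:]

Hence PRS(X_Σ) =
[[2:], [2:1], [2:1], [2:1], [2:1,1], [3:]]


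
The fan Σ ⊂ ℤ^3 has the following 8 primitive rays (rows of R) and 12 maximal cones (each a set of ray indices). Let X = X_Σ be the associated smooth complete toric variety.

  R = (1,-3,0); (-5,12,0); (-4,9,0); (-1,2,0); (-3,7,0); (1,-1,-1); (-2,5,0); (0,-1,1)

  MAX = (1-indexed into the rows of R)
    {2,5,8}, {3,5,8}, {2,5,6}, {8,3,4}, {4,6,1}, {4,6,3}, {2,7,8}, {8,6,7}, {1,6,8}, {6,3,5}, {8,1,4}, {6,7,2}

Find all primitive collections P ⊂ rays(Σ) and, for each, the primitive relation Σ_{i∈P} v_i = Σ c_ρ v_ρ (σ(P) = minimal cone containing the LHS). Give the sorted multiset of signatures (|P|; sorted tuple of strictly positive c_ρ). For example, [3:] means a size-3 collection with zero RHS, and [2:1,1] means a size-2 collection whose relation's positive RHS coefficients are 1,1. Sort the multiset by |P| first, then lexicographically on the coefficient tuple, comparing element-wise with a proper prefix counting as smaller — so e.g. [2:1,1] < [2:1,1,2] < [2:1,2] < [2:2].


Minimal non-faces — 14 found among 8 rays, 12 max cones:

  {1,2}:  v_{1} + v_{2} = v_{3}  so sig = [2:1]
  {1,7}:  v_{1} + v_{7} = v_{4}  so sig = [2:1]
  {4,5}:  v_{4} + v_{5} = v_{3}  so sig = [2:1]
  {4,7}:  v_{4} + v_{7} = v_{5}  so sig = [2:1]
  {5,7}:  v_{5} + v_{7} = v_{2}  so sig = [2:1]
  {1,5}:  v_{1} + v_{5} = 2·v_{4}  so sig = [2:2]
  {2,4}:  v_{2} + v_{4} = 2·v_{5}  so sig = [2:2]
  {3,7}:  v_{3} + v_{7} = 2·v_{5}  so sig = [2:2]
  {1,3}:  v_{1} + v_{3} = 3·v_{4}  so sig = [2:3]
  {2,3}:  v_{2} + v_{3} = 3·v_{5}  so sig = [2:3]
  {4,6,8}:  v_{4} + v_{6} + v_{8} = 0  so sig = [3:]
  {3,6,8}:  v_{3} + v_{6} + v_{8} = v_{5}  so sig = [3:1]
  {5,6,8}:  v_{5} + v_{6} + v_{8} = v_{7}  so sig = [3:1]
  {2,6,8}:  v_{2} + v_{6} + v_{8} = 2·v_{7}  so sig = [3:2]

Hence PRS(X_Σ) =
{ [2:1] ×5,  [2:2] ×3,  [2:3] ×2,  [3:],  [3:1] ×2,  [3:2] }


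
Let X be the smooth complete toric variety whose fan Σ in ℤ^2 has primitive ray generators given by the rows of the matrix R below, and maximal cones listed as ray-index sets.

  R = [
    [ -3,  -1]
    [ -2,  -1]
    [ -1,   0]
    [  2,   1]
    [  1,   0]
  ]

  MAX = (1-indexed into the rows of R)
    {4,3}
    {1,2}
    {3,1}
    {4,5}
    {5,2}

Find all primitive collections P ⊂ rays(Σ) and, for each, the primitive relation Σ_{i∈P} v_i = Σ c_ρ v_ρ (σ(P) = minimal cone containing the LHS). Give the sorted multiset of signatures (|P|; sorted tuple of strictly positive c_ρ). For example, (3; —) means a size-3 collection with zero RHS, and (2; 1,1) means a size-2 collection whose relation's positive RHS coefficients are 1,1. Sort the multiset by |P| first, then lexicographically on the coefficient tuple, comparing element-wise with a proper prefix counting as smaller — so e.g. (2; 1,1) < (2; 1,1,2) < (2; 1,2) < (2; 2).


Δ(Σ) — 5 vertices, 5 min non-faces:

  P={2,4}:  v_{2} + v_{4} = 0 ; sig = (2; —)
  P={3,5}:  v_{3} + v_{5} = 0 ; sig = (2; —)
  P={1,4}:  v_{1} + v_{4} = v_{3} ; sig = (2; 1)
  P={1,5}:  v_{1} + v_{5} = v_{2} ; sig = (2; 1)
  P={2,3}:  v_{2} + v_{3} = v_{1} ; sig = (2; 1)

Signatures (|P|; sorted positive RHS coefficients), sorted:
    (2; —)
    (2; —)
    (2; 1)
    (2; 1)
    (2; 1)


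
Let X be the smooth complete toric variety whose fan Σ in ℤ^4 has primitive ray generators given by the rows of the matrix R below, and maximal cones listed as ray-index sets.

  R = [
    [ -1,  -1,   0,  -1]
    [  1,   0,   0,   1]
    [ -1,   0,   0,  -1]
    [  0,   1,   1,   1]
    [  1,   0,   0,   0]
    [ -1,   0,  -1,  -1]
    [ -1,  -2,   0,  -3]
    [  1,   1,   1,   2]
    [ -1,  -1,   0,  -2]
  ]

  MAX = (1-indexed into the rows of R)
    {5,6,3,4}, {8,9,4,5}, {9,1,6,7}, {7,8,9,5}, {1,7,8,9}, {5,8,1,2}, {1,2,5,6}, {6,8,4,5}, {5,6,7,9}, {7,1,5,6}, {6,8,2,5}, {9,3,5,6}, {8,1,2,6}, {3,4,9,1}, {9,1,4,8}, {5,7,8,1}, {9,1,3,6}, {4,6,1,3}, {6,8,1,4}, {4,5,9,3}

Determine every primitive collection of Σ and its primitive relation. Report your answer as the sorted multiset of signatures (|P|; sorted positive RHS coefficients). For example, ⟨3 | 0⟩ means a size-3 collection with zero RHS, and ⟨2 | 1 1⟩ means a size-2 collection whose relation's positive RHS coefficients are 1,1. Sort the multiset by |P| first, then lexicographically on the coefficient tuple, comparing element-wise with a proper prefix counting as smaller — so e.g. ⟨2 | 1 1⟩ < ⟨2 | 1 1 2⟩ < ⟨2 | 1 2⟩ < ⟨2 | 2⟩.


14 minimal non-faces of Δ(Σ) (on 9 rays):

  P={2,3}:  v_{2} + v_{3} = 0 ; sig = ⟨2 | 0⟩
  P={2,4}:  v_{2} + v_{4} = v_{8} ; sig = ⟨2 | 1⟩
  P={3,8}:  v_{3} + v_{8} = v_{4} ; sig = ⟨2 | 1⟩
  P={2,9}:  v_{2} + v_{9} = v_{1} + v_{5} ; sig = ⟨2 | 1 1⟩
  P={4,7}:  v_{4} + v_{7} = v_{8} + 2·v_{9} ; sig = ⟨2 | 1 2⟩
  P={3,7}:  v_{3} + v_{7} = 2·v_{9} ; sig = ⟨2 | 2⟩
  P={2,7}:  v_{2} + v_{7} = 2·v_{1} + 2·v_{5} ; sig = ⟨2 | 2 2⟩
  P={1,3,5}:  v_{1} + v_{3} + v_{5} = v_{9} ; sig = ⟨3 | 1⟩
  P={1,5,9}:  v_{1} + v_{5} + v_{9} = v_{7} ; sig = ⟨3 | 1⟩
  P={6,7,8}:  v_{6} + v_{7} + v_{8} = v_{9} ; sig = ⟨3 | 1⟩
  P={6,8,9}:  v_{6} + v_{8} + v_{9} = v_{3} ; sig = ⟨3 | 1⟩
  P={1,4,5}:  v_{1} + v_{4} + v_{5} = v_{8} + v_{9} ; sig = ⟨3 | 1 1⟩
  P={4,6,9}:  v_{4} + v_{6} + v_{9} = 2·v_{3} ; sig = ⟨3 | 2⟩
  P={1,5,6,8}:  v_{1} + v_{5} + v_{6} + v_{8} = 0 ; sig = ⟨4 | 0⟩

so the primitive-relation signature multiset is
    ⟨2 | 0⟩
    ⟨2 | 1⟩
    ⟨2 | 1⟩
    ⟨2 | 1 1⟩
    ⟨2 | 1 2⟩
    ⟨2 | 2⟩
    ⟨2 | 2 2⟩
    ⟨3 | 1⟩
    ⟨3 | 1⟩
    ⟨3 | 1⟩
    ⟨3 | 1⟩
    ⟨3 | 1 1⟩
    ⟨3 | 2⟩
    ⟨4 | 0⟩


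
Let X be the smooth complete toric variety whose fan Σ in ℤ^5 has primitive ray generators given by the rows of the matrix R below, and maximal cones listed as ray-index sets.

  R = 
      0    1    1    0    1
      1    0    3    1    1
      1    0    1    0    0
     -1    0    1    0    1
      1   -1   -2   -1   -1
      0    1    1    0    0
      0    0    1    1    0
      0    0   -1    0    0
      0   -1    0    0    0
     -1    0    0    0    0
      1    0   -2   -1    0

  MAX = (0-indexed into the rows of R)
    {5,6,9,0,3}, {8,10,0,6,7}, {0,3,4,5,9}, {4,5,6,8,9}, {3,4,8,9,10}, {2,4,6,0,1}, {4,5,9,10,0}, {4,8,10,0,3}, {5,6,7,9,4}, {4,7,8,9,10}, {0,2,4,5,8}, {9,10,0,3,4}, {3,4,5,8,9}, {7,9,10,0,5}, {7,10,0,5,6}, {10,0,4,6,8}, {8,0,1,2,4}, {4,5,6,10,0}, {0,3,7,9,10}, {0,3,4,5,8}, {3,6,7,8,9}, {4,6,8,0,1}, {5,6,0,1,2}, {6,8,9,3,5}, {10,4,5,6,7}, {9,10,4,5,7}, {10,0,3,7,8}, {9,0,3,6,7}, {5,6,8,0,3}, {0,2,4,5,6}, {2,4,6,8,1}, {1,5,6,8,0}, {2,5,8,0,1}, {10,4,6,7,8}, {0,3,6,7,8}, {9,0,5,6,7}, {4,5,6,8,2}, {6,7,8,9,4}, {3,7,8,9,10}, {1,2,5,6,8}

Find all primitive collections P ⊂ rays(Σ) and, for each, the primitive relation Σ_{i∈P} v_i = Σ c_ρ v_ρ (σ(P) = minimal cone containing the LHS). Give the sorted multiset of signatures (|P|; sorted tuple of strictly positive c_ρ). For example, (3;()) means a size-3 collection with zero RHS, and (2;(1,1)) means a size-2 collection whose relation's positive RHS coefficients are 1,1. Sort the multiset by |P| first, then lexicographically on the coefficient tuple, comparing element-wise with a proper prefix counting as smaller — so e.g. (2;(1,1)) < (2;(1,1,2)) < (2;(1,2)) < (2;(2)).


The 22 primitive collections of Σ (r=11, n=5):

  P={2,9}:  v_{2} + v_{9} = v_{5} + v_{8}  ⇒ sig = (2;(1,1))
  P={2,7}:  v_{2} + v_{7} = v_{0} + v_{4} + v_{6}  ⇒ sig = (2;(1,1,1))
  P={1,9}:  v_{1} + v_{9} = v_{0} + v_{5} + v_{6} + 2·v_{8}  ⇒ sig = (2;(1,1,1,2))
  P={2,3}:  v_{2} + v_{3} = v_{0} + v_{5} + 2·v_{8}  ⇒ sig = (2;(1,1,2))
  P={1,7}:  v_{1} + v_{7} = 2·v_{0} + v_{4} + 2·v_{6} + v_{8}  ⇒ sig = (2;(1,1,2,2))
  P={1,3}:  v_{1} + v_{3} = 2·v_{0} + v_{5} + v_{6} + 3·v_{8}  ⇒ sig = (2;(1,1,2,3))
  P={2,10}:  v_{2} + v_{10} = 2·v_{0} + 2·v_{4} + v_{6}  ⇒ sig = (2;(1,2,2))
  P={1,10}:  v_{1} + v_{10} = 3·v_{0} + 2·v_{4} + 2·v_{6} + v_{8}  ⇒ sig = (2;(1,2,2,3))
  P={5,7,8}:  v_{5} + v_{7} + v_{8} = 0  ⇒ sig = (3;())
  P={0,4,7}:  v_{0} + v_{4} + v_{7} = v_{10}  ⇒ sig = (3;(1))
  P={0,8,9}:  v_{0} + v_{8} + v_{9} = v_{3}  ⇒ sig = (3;(1))
  P={3,4,6}:  v_{3} + v_{4} + v_{6} = v_{8}  ⇒ sig = (3;(1))
  P={6,9,10}:  v_{6} + v_{9} + v_{10} = v_{7}  ⇒ sig = (3;(1))
  P={3,5,7}:  v_{3} + v_{5} + v_{7} = v_{0} + v_{9}  ⇒ sig = (3;(1,1))
  P={5,8,10}:  v_{5} + v_{8} + v_{10} = v_{0} + v_{4}  ⇒ sig = (3;(1,1))
  P={3,4,7}:  v_{3} + v_{4} + v_{7} = v_{8} + v_{9} + v_{10}  ⇒ sig = (3;(1,1,1))
  P={3,6,10}:  v_{3} + v_{6} + v_{10} = v_{0} + v_{7} + v_{8}  ⇒ sig = (3;(1,1,1))
  P={3,5,10}:  v_{3} + v_{5} + v_{10} = 2·v_{0} + v_{4} + v_{9}  ⇒ sig = (3;(1,1,2))
  P={1,4,5}:  v_{1} + v_{4} + v_{5} = 2·v_{2}  ⇒ sig = (3;(2))
  P={0,4,6,9}:  v_{0} + v_{4} + v_{6} + v_{9} = 0  ⇒ sig = (4;())
  P={0,2,6,8}:  v_{0} + v_{2} + v_{6} + v_{8} = v_{1}  ⇒ sig = (4;(1))
  P={0,4,5,6,8}:  v_{0} + v_{4} + v_{5} + v_{6} + v_{8} = v_{2}  ⇒ sig = (5;(1))

Sorted signature multiset PRS(X):
    |P|=2: 8 collections, coeffs (1,1), (1,1,1), (1,1,1,2), (1,1,2), (1,1,2,2), (1,1,2,3), (1,2,2), (1,2,2,3)
    |P|=3: 11 collections, coeffs (), (1), (1), (1), (1), (1,1), (1,1), (1,1,1), (1,1,1), (1,1,2), (2)
    |P|=4: 2 collections, coeffs (), (1)
    |P|=5: 1 collection, coeffs (1)


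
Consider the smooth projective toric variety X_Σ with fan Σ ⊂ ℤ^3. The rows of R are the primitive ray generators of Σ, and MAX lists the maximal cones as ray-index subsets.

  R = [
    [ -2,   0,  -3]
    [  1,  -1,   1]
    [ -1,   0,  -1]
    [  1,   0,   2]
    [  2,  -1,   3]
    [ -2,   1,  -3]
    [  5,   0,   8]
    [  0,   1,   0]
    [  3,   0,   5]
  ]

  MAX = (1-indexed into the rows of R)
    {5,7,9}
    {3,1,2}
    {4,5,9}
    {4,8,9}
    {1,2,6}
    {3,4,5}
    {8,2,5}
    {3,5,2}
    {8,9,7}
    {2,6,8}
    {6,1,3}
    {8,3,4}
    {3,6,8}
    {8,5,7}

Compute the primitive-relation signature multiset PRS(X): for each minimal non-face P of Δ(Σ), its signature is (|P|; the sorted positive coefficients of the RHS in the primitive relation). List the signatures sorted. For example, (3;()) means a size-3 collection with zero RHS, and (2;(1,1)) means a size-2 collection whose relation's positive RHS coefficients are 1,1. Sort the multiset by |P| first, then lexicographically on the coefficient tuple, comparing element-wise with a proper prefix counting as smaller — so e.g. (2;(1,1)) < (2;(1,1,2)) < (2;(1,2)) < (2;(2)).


|primitive collections| = 20. Relations:

  P = {5,6}:  v_{5} + v_{6} = 0  so sig = (2;())
  P = {1,4}:  v_{1} + v_{4} = v_{3}  so sig = (2;(1))
  P = {1,7}:  v_{1} + v_{7} = v_{9}  so sig = (2;(1))
  P = {1,8}:  v_{1} + v_{8} = v_{6}  so sig = (2;(1))
  P = {1,9}:  v_{1} + v_{9} = v_{4}  so sig = (2;(1))
  P = {2,4}:  v_{2} + v_{4} = v_{5}  so sig = (2;(1))
  P = {1,5}:  v_{1} + v_{5} = v_{2} + v_{3}  so sig = (2;(1,1))
  P = {3,7}:  v_{3} + v_{7} = v_{4} + v_{9}  so sig = (2;(1,1))
  P = {4,6}:  v_{4} + v_{6} = v_{3} + v_{8}  so sig = (2;(1,1))
  P = {6,7}:  v_{6} + v_{7} = v_{8} + v_{9}  so sig = (2;(1,1))
  P = {6,9}:  v_{6} + v_{9} = v_{4} + v_{8}  so sig = (2;(1,1))
  P = {2,9}:  v_{2} + v_{9} = 2·v_{5} + v_{8}  so sig = (2;(1,2))
  P = {3,9}:  v_{3} + v_{9} = 2·v_{4}  so sig = (2;(2))
  P = {4,7}:  v_{4} + v_{7} = 2·v_{9}  so sig = (2;(2))
  P = {2,7}:  v_{2} + v_{7} = 3·v_{5} + 2·v_{8}  so sig = (2;(2,3))
  P = {2,3,8}:  v_{2} + v_{3} + v_{8} = 0  so sig = (3;())
  P = {2,3,6}:  v_{2} + v_{3} + v_{6} = v_{1}  so sig = (3;(1))
  P = {3,5,8}:  v_{3} + v_{5} + v_{8} = v_{4}  so sig = (3;(1))
  P = {4,5,8}:  v_{4} + v_{5} + v_{8} = v_{9}  so sig = (3;(1))
  P = {5,8,9}:  v_{5} + v_{8} + v_{9} = v_{7}  so sig = (3;(1))

so the primitive-relation signature multiset is
    |P|=2: 15 collections, coeffs (), (1), (1), (1), (1), (1), (1,1), (1,1), (1,1), (1,1), (1,1), (1,2), (2), (2), (2,3)
    |P|=3: 5 collections, coeffs (), (1), (1), (1), (1)


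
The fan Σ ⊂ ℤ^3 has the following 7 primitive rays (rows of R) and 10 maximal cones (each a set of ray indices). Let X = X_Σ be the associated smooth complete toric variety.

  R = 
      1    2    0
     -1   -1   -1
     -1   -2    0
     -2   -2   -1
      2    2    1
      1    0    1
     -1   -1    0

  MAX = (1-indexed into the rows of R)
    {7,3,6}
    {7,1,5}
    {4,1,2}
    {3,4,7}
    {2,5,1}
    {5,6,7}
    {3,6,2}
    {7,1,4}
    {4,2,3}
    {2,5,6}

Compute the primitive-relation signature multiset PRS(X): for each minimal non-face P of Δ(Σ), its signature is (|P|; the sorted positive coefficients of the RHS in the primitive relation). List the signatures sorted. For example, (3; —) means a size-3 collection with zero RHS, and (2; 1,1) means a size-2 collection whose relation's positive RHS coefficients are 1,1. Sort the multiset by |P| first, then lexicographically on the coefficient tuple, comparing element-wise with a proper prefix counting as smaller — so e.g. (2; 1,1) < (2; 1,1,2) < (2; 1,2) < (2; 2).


Σ has 6 primitive collections:

  {1,3}:  v_{1} + v_{3} = 0 — sig = (2; —)
  {4,5}:  v_{4} + v_{5} = 0 — sig = (2; —)
  {1,6}:  v_{1} + v_{6} = v_{5} — sig = (2; 1)
  {2,7}:  v_{2} + v_{7} = v_{4} — sig = (2; 1)
  {3,5}:  v_{3} + v_{5} = v_{6} — sig = (2; 1)
  {4,6}:  v_{4} + v_{6} = v_{3} — sig = (2; 1)

Signatures (|P|; sorted positive RHS coefficients), sorted:
    |P|=2: 6 collections, coeffs (), (), (1), (1), (1), (1)


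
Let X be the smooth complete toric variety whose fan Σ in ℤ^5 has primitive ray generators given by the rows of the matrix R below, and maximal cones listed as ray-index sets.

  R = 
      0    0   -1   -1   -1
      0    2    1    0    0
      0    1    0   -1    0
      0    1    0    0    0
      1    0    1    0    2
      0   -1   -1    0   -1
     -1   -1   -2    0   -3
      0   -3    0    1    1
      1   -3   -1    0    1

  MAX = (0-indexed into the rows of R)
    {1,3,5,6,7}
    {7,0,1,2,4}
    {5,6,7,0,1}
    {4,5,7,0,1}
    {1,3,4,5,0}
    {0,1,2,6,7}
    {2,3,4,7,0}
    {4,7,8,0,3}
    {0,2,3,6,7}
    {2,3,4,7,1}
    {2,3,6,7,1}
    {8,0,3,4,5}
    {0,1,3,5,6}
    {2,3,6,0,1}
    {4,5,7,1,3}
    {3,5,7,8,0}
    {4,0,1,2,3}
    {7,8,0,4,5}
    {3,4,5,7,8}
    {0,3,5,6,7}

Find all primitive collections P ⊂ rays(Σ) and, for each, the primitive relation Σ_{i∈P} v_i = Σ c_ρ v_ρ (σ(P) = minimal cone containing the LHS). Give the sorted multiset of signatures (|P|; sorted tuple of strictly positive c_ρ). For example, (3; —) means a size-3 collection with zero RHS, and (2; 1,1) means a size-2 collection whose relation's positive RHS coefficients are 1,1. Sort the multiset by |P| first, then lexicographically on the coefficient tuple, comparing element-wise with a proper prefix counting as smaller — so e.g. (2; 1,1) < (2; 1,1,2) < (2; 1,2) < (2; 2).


The 7 primitive collections of Σ (r=9, n=5):

  {2,5}:  v_{2} + v_{5} = v_{0}  →  sig = (2; 1)
  {4,6}:  v_{4} + v_{6} = v_{5}  →  sig = (2; 1)
  {1,8}:  v_{1} + v_{8} = v_{4} + v_{5}  →  sig = (2; 1,1)
  {2,8}:  v_{2} + v_{8} = 2·v_{0} + v_{3} + v_{4} + v_{7}  →  sig = (2; 1,1,1,2)
  {6,8}:  v_{6} + v_{8} = v_{0} + v_{3} + 2·v_{5} + v_{7}  →  sig = (2; 1,1,1,2)
  {0,1,3,7}:  v_{0} + v_{1} + v_{3} + v_{7} = 0  →  sig = (4; —)
  {0,3,4,5,7}:  v_{0} + v_{3} + v_{4} + v_{5} + v_{7} = v_{8}  →  sig = (5; 1)

Sorted signature multiset PRS(X):
{ (2; 1) ×2,  (2; 1,1),  (2; 1,1,1,2) ×2,  (4; —),  (5; 1) }


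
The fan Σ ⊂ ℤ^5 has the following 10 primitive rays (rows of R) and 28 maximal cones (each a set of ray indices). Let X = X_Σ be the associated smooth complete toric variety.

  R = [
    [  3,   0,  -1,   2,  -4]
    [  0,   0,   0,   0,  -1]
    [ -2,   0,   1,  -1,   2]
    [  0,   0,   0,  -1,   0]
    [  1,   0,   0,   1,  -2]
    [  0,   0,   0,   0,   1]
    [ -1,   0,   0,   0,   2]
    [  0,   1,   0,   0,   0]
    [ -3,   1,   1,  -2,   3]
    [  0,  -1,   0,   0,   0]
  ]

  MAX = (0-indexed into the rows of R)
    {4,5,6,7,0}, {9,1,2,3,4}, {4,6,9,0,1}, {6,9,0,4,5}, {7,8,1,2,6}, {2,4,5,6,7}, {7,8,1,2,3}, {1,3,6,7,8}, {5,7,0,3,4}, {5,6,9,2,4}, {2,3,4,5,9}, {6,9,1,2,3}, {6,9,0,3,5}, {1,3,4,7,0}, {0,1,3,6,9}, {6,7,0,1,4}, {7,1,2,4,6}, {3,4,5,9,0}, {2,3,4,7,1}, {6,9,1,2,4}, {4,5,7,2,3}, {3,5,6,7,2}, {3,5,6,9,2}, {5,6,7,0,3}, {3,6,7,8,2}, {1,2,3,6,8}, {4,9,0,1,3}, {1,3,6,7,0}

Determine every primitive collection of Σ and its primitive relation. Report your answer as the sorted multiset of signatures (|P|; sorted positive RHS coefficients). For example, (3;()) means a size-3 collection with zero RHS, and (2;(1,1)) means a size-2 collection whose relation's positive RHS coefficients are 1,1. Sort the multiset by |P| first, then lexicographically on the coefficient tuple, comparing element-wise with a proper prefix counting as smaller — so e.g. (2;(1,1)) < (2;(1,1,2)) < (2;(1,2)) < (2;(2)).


The 9 primitive collections of Σ (r=10, n=5):

  • {1,5}:  v_{1} + v_{5} = 0 ; sig = (2;())
  • {7,9}:  v_{7} + v_{9} = 0 ; sig = (2;())
  • {0,2}:  v_{0} + v_{2} = v_{4} ; sig = (2;(1))
  • {0,8}:  v_{0} + v_{8} = v_{1} + v_{7} ; sig = (2;(1,1))
  • {4,8}:  v_{4} + v_{8} = v_{1} + v_{2} + v_{7} ; sig = (2;(1,1,1))
  • {5,8}:  v_{5} + v_{8} = v_{2} + v_{3} + v_{6} + v_{7} ; sig = (2;(1,1,1,1))
  • {8,9}:  v_{8} + v_{9} = v_{1} + v_{2} + v_{3} + v_{6} ; sig = (2;(1,1,1,1))
  • {3,4,6}:  v_{3} + v_{4} + v_{6} = 0 ; sig = (3;())
  • {1,2,3,6,7}:  v_{1} + v_{2} + v_{3} + v_{6} + v_{7} = v_{8} ; sig = (5;(1))

Signatures (|P|; sorted positive RHS coefficients), sorted:
[(2;()), (2;()), (2;(1)), (2;(1,1)), (2;(1,1,1)), (2;(1,1,1,1)), (2;(1,1,1,1)), (3;()), (5;(1))]


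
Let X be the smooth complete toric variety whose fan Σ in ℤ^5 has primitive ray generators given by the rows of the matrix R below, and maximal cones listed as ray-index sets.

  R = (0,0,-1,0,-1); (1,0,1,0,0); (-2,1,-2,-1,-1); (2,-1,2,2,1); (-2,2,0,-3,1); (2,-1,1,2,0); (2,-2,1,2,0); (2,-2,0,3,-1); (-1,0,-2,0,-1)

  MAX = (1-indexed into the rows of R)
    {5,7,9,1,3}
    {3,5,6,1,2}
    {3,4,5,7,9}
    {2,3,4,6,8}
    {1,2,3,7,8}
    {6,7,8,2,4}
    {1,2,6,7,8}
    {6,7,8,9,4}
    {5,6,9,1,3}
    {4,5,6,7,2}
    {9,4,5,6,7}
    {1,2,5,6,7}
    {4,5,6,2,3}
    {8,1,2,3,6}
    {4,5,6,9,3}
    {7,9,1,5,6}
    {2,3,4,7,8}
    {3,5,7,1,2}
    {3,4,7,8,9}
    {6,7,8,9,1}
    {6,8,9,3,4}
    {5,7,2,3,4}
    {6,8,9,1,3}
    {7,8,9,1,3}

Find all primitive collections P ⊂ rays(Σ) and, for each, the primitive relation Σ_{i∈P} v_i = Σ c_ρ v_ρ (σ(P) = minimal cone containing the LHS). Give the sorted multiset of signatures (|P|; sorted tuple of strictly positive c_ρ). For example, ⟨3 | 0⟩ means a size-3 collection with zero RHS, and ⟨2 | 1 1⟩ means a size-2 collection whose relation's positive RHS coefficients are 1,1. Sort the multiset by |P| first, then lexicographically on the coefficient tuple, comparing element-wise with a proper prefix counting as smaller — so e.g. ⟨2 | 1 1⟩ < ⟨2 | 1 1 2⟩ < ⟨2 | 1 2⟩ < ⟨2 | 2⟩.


Σ has 4 primitive collections:

  P = {5,8}:  v_{5} + v_{8} = 0 — sig = ⟨2 | 0⟩
  P = {1,4}:  v_{1} + v_{4} = v_{6} — sig = ⟨2 | 1⟩
  P = {2,9}:  v_{2} + v_{9} = v_{1} — sig = ⟨2 | 1⟩
  P = {3,6,7}:  v_{3} + v_{6} + v_{7} = v_{8} — sig = ⟨3 | 1⟩

Signatures (|P|; sorted positive RHS coefficients), sorted:
[⟨2 | 0⟩, ⟨2 | 1⟩, ⟨2 | 1⟩, ⟨3 | 1⟩]


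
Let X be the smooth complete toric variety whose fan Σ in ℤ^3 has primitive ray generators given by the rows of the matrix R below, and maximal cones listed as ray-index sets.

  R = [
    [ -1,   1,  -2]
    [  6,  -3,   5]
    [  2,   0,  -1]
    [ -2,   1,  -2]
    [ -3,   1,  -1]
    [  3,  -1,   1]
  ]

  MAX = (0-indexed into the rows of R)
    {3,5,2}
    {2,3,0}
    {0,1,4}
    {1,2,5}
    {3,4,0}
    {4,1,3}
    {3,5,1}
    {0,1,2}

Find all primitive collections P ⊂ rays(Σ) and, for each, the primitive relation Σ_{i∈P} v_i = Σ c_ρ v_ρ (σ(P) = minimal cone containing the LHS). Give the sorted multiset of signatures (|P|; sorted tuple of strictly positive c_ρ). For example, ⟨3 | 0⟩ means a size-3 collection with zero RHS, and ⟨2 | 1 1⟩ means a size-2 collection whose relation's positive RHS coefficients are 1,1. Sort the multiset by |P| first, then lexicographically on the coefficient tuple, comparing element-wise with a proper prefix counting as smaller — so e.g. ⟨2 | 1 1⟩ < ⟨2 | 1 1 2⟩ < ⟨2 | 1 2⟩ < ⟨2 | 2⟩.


|primitive collections| = 5. Relations:

  {4,5}:  v_{4} + v_{5} = 0  ⟹  sig = ⟨2 | 0⟩
  {0,5}:  v_{0} + v_{5} = v_{2}  ⟹  sig = ⟨2 | 1⟩
  {2,4}:  v_{2} + v_{4} = v_{0}  ⟹  sig = ⟨2 | 1⟩
  {0,1,3}:  v_{0} + v_{1} + v_{3} = v_{5}  ⟹  sig = ⟨3 | 1⟩
  {1,2,3}:  v_{1} + v_{2} + v_{3} = 2·v_{5}  ⟹  sig = ⟨3 | 2⟩

so the primitive-relation signature multiset is
{ ⟨2 | 0⟩,  ⟨2 | 1⟩ ×2,  ⟨3 | 1⟩,  ⟨3 | 2⟩ }


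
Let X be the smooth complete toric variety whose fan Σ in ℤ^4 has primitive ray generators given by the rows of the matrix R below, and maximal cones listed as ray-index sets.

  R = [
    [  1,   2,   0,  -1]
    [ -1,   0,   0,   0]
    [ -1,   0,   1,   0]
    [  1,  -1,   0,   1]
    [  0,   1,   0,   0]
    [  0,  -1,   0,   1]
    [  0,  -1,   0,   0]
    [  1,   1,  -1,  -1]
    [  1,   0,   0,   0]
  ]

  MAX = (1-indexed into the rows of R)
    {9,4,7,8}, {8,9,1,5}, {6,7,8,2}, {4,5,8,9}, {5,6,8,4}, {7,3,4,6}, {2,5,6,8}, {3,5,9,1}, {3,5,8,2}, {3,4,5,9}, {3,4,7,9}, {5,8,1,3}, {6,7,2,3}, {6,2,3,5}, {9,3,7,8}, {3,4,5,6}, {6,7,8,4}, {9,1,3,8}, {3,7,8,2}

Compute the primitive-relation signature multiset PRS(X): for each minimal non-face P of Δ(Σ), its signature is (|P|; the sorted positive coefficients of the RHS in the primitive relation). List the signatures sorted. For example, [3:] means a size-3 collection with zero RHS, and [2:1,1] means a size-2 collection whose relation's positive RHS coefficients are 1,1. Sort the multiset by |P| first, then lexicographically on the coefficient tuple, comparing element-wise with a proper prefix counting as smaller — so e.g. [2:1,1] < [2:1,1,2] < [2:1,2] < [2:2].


Minimal non-faces — 11 found among 9 rays, 19 max cones:

  P = {2,9}:  v_{2} + v_{9} = 0  ⟹  sig = [2:]
  P = {5,7}:  v_{5} + v_{7} = 0  ⟹  sig = [2:]
  P = {2,4}:  v_{2} + v_{4} = v_{6}  ⟹  sig = [2:1]
  P = {6,9}:  v_{6} + v_{9} = v_{4}  ⟹  sig = [2:1]
  P = {1,6}:  v_{1} + v_{6} = v_{5} + v_{9}  ⟹  sig = [2:1,1]
  P = {1,2}:  v_{1} + v_{2} = v_{3} + v_{5} + v_{8}  ⟹  sig = [2:1,1,1]
  P = {1,7}:  v_{1} + v_{7} = v_{3} + v_{8} + v_{9}  ⟹  sig = [2:1,1,1]
  P = {1,4}:  v_{1} + v_{4} = v_{5} + 2·v_{9}  ⟹  sig = [2:1,2]
  P = {3,6,8}:  v_{3} + v_{6} + v_{8} = 0  ⟹  sig = [3:]
  P = {3,4,8}:  v_{3} + v_{4} + v_{8} = v_{9}  ⟹  sig = [3:1]
  P = {3,5,8,9}:  v_{3} + v_{5} + v_{8} + v_{9} = v_{1}  ⟹  sig = [4:1]

so the primitive-relation signature multiset is
[[2:], [2:], [2:1], [2:1], [2:1,1], [2:1,1,1], [2:1,1,1], [2:1,2], [3:], [3:1], [4:1]]


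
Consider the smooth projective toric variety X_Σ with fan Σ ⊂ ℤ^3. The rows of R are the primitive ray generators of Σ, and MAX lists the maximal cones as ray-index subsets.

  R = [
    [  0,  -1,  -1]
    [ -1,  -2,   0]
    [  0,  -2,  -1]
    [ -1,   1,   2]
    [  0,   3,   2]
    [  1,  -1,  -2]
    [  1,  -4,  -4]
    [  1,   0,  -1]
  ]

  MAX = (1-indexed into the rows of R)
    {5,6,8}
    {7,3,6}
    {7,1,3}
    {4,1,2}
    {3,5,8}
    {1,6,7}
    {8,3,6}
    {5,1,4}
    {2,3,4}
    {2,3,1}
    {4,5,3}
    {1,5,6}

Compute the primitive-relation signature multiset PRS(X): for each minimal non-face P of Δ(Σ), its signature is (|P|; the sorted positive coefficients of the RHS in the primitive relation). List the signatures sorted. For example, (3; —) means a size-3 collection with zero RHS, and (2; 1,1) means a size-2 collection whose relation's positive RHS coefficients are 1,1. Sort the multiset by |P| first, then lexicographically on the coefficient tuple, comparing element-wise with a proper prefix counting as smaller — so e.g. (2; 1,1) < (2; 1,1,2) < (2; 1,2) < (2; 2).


14 minimal non-faces of Δ(Σ) (on 8 rays):

  P = {4,6}:  v_{4} + v_{6} = 0 ; sig = (2; —)
  P = {1,8}:  v_{1} + v_{8} = v_{6} ; sig = (2; 1)
  P = {2,5}:  v_{2} + v_{5} = v_{4} ; sig = (2; 1)
  P = {2,8}:  v_{2} + v_{8} = v_{3} ; sig = (2; 1)
  P = {5,7}:  v_{5} + v_{7} = v_{6} ; sig = (2; 1)
  P = {2,6}:  v_{2} + v_{6} = v_{1} + v_{3} ; sig = (2; 1,1)
  P = {4,7}:  v_{4} + v_{7} = v_{1} + v_{3} ; sig = (2; 1,1)
  P = {4,8}:  v_{4} + v_{8} = v_{3} + v_{5} ; sig = (2; 1,1)
  P = {7,8}:  v_{7} + v_{8} = v_{3} + 2·v_{6} ; sig = (2; 1,2)
  P = {2,7}:  v_{2} + v_{7} = 2·v_{1} + 2·v_{3} ; sig = (2; 2,2)
  P = {1,3,5}:  v_{1} + v_{3} + v_{5} = 0 ; sig = (3; —)
  P = {1,3,4}:  v_{1} + v_{3} + v_{4} = v_{2} ; sig = (3; 1)
  P = {1,3,6}:  v_{1} + v_{3} + v_{6} = v_{7} ; sig = (3; 1)
  P = {3,5,6}:  v_{3} + v_{5} + v_{6} = v_{8} ; sig = (3; 1)

Hence PRS(X_Σ) =
    (2; —)
    (2; 1)
    (2; 1)
    (2; 1)
    (2; 1)
    (2; 1,1)
    (2; 1,1)
    (2; 1,1)
    (2; 1,2)
    (2; 2,2)
    (3; —)
    (3; 1)
    (3; 1)
    (3; 1)


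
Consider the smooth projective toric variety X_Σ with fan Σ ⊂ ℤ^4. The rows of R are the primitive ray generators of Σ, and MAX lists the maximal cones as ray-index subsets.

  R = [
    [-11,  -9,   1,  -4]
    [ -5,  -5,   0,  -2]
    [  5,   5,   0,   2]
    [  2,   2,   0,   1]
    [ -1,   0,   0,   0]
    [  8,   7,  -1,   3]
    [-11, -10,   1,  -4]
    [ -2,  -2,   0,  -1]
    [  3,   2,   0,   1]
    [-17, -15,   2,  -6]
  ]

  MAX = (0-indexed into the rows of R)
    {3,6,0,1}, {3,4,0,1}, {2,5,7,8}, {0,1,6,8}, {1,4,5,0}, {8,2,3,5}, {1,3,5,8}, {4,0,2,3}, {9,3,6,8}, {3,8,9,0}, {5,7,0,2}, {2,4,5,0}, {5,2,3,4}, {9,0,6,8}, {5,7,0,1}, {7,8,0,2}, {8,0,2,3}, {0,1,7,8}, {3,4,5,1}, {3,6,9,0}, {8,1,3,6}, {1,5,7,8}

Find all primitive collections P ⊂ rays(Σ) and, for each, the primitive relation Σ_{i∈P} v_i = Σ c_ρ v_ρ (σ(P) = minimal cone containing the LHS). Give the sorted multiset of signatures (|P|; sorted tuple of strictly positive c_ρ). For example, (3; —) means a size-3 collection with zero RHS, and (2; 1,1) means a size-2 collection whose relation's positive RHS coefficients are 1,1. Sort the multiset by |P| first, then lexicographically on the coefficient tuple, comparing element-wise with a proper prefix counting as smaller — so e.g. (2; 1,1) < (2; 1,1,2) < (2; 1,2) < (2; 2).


Primitive collections (17):

  • {1,2}:  v_{1} + v_{2} = 0  so sig = (2; —)
  • {3,7}:  v_{3} + v_{7} = 0  so sig = (2; —)
  • {4,8}:  v_{4} + v_{8} = v_{3}  so sig = (2; 1)
  • {4,7}:  v_{4} + v_{7} = v_{0} + v_{5}  so sig = (2; 1,1)
  • {5,6}:  v_{5} + v_{6} = v_{1} + v_{3}  so sig = (2; 1,1)
  • {5,9}:  v_{5} + v_{9} = v_{3} + v_{6}  so sig = (2; 1,1)
  • {2,6}:  v_{2} + v_{6} = v_{0} + v_{3} + v_{8}  so sig = (2; 1,1,1)
  • {6,7}:  v_{6} + v_{7} = v_{0} + v_{1} + v_{8}  so sig = (2; 1,1,1)
  • {7,9}:  v_{7} + v_{9} = v_{0} + v_{6} + v_{8}  so sig = (2; 1,1,1)
  • {4,6}:  v_{4} + v_{6} = v_{0} + v_{1} + 2·v_{3}  so sig = (2; 1,1,2)
  • {4,9}:  v_{4} + v_{9} = v_{0} + 2·v_{3} + v_{6}  so sig = (2; 1,1,2)
  • {1,9}:  v_{1} + v_{9} = 2·v_{6}  so sig = (2; 2)
  • {2,9}:  v_{2} + v_{9} = 2·v_{0} + 2·v_{3} + 2·v_{8}  so sig = (2; 2,2,2)
  • {0,5,8}:  v_{0} + v_{5} + v_{8} = 0  so sig = (3; —)
  • {0,3,5}:  v_{0} + v_{3} + v_{5} = v_{4}  so sig = (3; 1)
  • {0,1,3,8}:  v_{0} + v_{1} + v_{3} + v_{8} = v_{6}  so sig = (4; 1)
  • {0,3,6,8}:  v_{0} + v_{3} + v_{6} + v_{8} = v_{9}  so sig = (4; 1)

Sorted signature multiset PRS(X):
    (2; —)
    (2; —)
    (2; 1)
    (2; 1,1)
    (2; 1,1)
    (2; 1,1)
    (2; 1,1,1)
    (2; 1,1,1)
    (2; 1,1,1)
    (2; 1,1,2)
    (2; 1,1,2)
    (2; 2)
    (2; 2,2,2)
    (3; —)
    (3; 1)
    (4; 1)
    (4; 1)


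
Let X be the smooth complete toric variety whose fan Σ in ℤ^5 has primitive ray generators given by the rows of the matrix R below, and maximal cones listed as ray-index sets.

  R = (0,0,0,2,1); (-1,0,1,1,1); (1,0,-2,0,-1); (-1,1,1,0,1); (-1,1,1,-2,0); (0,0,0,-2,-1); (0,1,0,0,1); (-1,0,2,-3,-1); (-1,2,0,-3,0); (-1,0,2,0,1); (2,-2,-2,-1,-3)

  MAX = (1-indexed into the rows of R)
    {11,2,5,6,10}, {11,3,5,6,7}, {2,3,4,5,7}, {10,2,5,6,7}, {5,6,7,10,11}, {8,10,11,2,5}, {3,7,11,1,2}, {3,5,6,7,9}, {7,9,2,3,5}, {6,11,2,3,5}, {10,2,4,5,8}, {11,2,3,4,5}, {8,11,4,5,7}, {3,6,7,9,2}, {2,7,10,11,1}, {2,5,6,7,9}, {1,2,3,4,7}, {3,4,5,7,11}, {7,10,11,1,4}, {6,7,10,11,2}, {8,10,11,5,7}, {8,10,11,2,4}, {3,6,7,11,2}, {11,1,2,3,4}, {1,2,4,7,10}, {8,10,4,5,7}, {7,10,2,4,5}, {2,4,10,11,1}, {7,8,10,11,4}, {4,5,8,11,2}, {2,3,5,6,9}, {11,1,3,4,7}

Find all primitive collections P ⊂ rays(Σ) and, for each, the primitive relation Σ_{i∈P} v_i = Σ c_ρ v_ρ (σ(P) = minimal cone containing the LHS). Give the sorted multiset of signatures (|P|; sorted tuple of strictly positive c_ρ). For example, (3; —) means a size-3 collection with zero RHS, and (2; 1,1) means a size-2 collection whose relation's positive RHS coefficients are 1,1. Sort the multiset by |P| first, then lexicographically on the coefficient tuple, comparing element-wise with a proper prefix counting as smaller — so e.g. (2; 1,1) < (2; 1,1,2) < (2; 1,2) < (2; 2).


Δ(Σ) — 11 vertices, 17 min non-faces:

  {1,6}:  v_{1} + v_{6} = 0  so sig = (2; —)
  {3,10}:  v_{3} + v_{10} = 0  so sig = (2; —)
  {1,5}:  v_{1} + v_{5} = v_{4}  so sig = (2; 1)
  {4,6}:  v_{4} + v_{6} = v_{5}  so sig = (2; 1)
  {3,8}:  v_{3} + v_{8} = v_{4} + v_{5} + v_{11}  so sig = (2; 1,1,1)
  {1,9}:  v_{1} + v_{9} = v_{2} + v_{3} + v_{5} + v_{7}  so sig = (2; 1,1,1,1)
  {9,10}:  v_{9} + v_{10} = v_{2} + v_{5} + v_{6} + v_{7}  so sig = (2; 1,1,1,1)
  {4,9}:  v_{4} + v_{9} = v_{2} + v_{3} + 2·v_{5} + v_{7}  so sig = (2; 1,1,1,2)
  {1,8}:  v_{1} + v_{8} = 2·v_{4} + v_{10} + v_{11}  so sig = (2; 1,1,2)
  {6,8}:  v_{6} + v_{8} = 2·v_{5} + v_{10} + v_{11}  so sig = (2; 1,1,2)
  {8,9}:  v_{8} + v_{9} = 2·v_{5} + v_{6}  so sig = (2; 1,2)
  {9,11}:  v_{9} + v_{11} = v_{3} + 2·v_{6}  so sig = (2; 1,2)
  {2,7,8}:  v_{2} + v_{7} + v_{8} = v_{5} + v_{10}  so sig = (3; 1,1)
  {2,4,7,11}:  v_{2} + v_{4} + v_{7} + v_{11} = 0  so sig = (4; —)
  {2,5,7,11}:  v_{2} + v_{5} + v_{7} + v_{11} = v_{6}  so sig = (4; 1)
  {4,5,10,11}:  v_{4} + v_{5} + v_{10} + v_{11} = v_{8}  so sig = (4; 1)
  {2,3,5,6,7}:  v_{2} + v_{3} + v_{5} + v_{6} + v_{7} = v_{9}  so sig = (5; 1)

so the primitive-relation signature multiset is
    |P|=2: 12 collections, coeffs (), (), (1), (1), (1,1,1), (1,1,1,1), (1,1,1,1), (1,1,1,2), (1,1,2), (1,1,2), (1,2), (1,2)
    |P|=3: 1 collection, coeffs (1,1)
    |P|=4: 3 collections, coeffs (), (1), (1)
    |P|=5: 1 collection, coeffs (1)
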